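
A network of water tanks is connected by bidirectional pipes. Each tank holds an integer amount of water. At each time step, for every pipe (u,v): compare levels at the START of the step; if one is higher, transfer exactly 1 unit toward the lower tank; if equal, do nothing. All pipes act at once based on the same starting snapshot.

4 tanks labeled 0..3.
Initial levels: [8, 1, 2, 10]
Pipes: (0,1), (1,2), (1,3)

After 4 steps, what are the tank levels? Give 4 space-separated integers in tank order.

Answer: 6 5 4 6

Derivation:
Step 1: flows [0->1,2->1,3->1] -> levels [7 4 1 9]
Step 2: flows [0->1,1->2,3->1] -> levels [6 5 2 8]
Step 3: flows [0->1,1->2,3->1] -> levels [5 6 3 7]
Step 4: flows [1->0,1->2,3->1] -> levels [6 5 4 6]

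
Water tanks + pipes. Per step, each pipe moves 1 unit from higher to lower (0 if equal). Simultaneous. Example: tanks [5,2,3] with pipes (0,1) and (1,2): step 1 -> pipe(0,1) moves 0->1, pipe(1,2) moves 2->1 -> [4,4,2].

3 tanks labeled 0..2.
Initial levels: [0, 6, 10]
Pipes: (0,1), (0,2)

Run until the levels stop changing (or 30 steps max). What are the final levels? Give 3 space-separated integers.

Answer: 4 6 6

Derivation:
Step 1: flows [1->0,2->0] -> levels [2 5 9]
Step 2: flows [1->0,2->0] -> levels [4 4 8]
Step 3: flows [0=1,2->0] -> levels [5 4 7]
Step 4: flows [0->1,2->0] -> levels [5 5 6]
Step 5: flows [0=1,2->0] -> levels [6 5 5]
Step 6: flows [0->1,0->2] -> levels [4 6 6]
Step 7: flows [1->0,2->0] -> levels [6 5 5]
  -> period-2 cycle: step 7 state = step 5 state; never stabilizes
  -> state at step 30: (30-5) mod 2 = 1, same as step 6 -> [4 6 6]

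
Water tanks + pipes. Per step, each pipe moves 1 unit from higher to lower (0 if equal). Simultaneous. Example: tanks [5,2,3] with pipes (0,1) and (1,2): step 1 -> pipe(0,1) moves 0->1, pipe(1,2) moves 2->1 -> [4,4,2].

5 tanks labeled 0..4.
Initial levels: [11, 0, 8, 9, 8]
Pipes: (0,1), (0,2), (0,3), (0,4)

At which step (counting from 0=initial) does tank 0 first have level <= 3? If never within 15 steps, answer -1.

Step 1: flows [0->1,0->2,0->3,0->4] -> levels [7 1 9 10 9]
Step 2: flows [0->1,2->0,3->0,4->0] -> levels [9 2 8 9 8]
Step 3: flows [0->1,0->2,0=3,0->4] -> levels [6 3 9 9 9]
Step 4: flows [0->1,2->0,3->0,4->0] -> levels [8 4 8 8 8]
Step 5: flows [0->1,0=2,0=3,0=4] -> levels [7 5 8 8 8]
Step 6: flows [0->1,2->0,3->0,4->0] -> levels [9 6 7 7 7]
Step 7: flows [0->1,0->2,0->3,0->4] -> levels [5 7 8 8 8]
Step 8: flows [1->0,2->0,3->0,4->0] -> levels [9 6 7 7 7]
  -> period-2 cycle (repeats step 6); tank 0 never drops to <=3
Tank 0 never reaches <=3 within 15 steps

Answer: -1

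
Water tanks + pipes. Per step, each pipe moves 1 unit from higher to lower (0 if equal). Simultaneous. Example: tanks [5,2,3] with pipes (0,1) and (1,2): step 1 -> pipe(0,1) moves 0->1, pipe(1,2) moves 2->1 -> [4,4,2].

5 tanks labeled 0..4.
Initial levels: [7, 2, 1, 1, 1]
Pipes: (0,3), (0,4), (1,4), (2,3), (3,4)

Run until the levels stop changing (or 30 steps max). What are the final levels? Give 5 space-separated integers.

Step 1: flows [0->3,0->4,1->4,2=3,3=4] -> levels [5 1 1 2 3]
Step 2: flows [0->3,0->4,4->1,3->2,4->3] -> levels [3 2 2 3 2]
Step 3: flows [0=3,0->4,1=4,3->2,3->4] -> levels [2 2 3 1 4]
Step 4: flows [0->3,4->0,4->1,2->3,4->3] -> levels [2 3 2 4 1]
Step 5: flows [3->0,0->4,1->4,3->2,3->4] -> levels [2 2 3 1 4]
  -> period-2 cycle: step 5 state = step 3 state; never stabilizes
  -> state at step 30: (30-3) mod 2 = 1, same as step 4 -> [2 3 2 4 1]

Answer: 2 3 2 4 1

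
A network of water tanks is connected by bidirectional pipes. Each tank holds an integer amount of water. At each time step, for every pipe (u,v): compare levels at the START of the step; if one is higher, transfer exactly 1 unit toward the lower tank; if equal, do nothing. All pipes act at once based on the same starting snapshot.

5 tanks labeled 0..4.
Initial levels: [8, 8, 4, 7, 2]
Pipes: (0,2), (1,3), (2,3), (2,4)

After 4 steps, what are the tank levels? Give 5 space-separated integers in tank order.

Answer: 5 7 7 5 5

Derivation:
Step 1: flows [0->2,1->3,3->2,2->4] -> levels [7 7 5 7 3]
Step 2: flows [0->2,1=3,3->2,2->4] -> levels [6 7 6 6 4]
Step 3: flows [0=2,1->3,2=3,2->4] -> levels [6 6 5 7 5]
Step 4: flows [0->2,3->1,3->2,2=4] -> levels [5 7 7 5 5]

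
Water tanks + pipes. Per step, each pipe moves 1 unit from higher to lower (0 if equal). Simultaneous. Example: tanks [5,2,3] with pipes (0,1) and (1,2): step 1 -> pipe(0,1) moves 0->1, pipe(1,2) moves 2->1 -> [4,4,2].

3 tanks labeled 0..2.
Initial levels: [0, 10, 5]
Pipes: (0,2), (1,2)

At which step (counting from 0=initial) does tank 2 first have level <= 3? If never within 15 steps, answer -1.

Answer: -1

Derivation:
Step 1: flows [2->0,1->2] -> levels [1 9 5]
Step 2: flows [2->0,1->2] -> levels [2 8 5]
Step 3: flows [2->0,1->2] -> levels [3 7 5]
Step 4: flows [2->0,1->2] -> levels [4 6 5]
Step 5: flows [2->0,1->2] -> levels [5 5 5]
Step 6: flows [0=2,1=2] -> levels [5 5 5]
  -> stable; tank 2 stays at 5 > 3
Tank 2 never reaches <=3 within 15 steps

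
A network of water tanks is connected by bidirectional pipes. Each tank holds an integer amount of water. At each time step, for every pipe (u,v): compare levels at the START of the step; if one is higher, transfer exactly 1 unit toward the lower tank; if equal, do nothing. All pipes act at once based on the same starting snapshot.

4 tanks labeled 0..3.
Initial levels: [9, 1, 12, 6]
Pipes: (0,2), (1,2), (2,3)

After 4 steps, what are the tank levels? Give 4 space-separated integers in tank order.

Step 1: flows [2->0,2->1,2->3] -> levels [10 2 9 7]
Step 2: flows [0->2,2->1,2->3] -> levels [9 3 8 8]
Step 3: flows [0->2,2->1,2=3] -> levels [8 4 8 8]
Step 4: flows [0=2,2->1,2=3] -> levels [8 5 7 8]

Answer: 8 5 7 8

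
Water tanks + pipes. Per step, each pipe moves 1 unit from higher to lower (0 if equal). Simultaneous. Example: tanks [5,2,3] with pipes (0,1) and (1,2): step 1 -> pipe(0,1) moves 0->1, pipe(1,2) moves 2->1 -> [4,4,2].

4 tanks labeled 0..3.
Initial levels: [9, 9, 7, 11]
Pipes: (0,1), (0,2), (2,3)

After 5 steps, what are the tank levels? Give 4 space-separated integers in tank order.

Answer: 8 9 10 9

Derivation:
Step 1: flows [0=1,0->2,3->2] -> levels [8 9 9 10]
Step 2: flows [1->0,2->0,3->2] -> levels [10 8 9 9]
Step 3: flows [0->1,0->2,2=3] -> levels [8 9 10 9]
Step 4: flows [1->0,2->0,2->3] -> levels [10 8 8 10]
Step 5: flows [0->1,0->2,3->2] -> levels [8 9 10 9]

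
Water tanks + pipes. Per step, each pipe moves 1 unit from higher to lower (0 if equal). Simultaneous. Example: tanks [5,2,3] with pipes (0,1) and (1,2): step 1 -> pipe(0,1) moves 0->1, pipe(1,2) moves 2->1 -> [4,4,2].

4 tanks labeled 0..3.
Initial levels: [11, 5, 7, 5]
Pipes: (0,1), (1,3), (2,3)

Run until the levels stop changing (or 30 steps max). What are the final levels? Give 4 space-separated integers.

Answer: 7 8 7 6

Derivation:
Step 1: flows [0->1,1=3,2->3] -> levels [10 6 6 6]
Step 2: flows [0->1,1=3,2=3] -> levels [9 7 6 6]
Step 3: flows [0->1,1->3,2=3] -> levels [8 7 6 7]
Step 4: flows [0->1,1=3,3->2] -> levels [7 8 7 6]
Step 5: flows [1->0,1->3,2->3] -> levels [8 6 6 8]
Step 6: flows [0->1,3->1,3->2] -> levels [7 8 7 6]
  -> period-2 cycle: step 6 state = step 4 state; never stabilizes
  -> state at step 30: (30-4) mod 2 = 0, same as step 4 -> [7 8 7 6]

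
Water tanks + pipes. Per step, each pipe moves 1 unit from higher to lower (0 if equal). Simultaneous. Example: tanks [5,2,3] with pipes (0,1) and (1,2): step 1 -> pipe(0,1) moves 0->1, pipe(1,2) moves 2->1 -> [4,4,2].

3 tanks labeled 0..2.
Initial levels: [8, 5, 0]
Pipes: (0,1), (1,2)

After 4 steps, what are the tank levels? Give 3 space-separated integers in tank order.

Step 1: flows [0->1,1->2] -> levels [7 5 1]
Step 2: flows [0->1,1->2] -> levels [6 5 2]
Step 3: flows [0->1,1->2] -> levels [5 5 3]
Step 4: flows [0=1,1->2] -> levels [5 4 4]

Answer: 5 4 4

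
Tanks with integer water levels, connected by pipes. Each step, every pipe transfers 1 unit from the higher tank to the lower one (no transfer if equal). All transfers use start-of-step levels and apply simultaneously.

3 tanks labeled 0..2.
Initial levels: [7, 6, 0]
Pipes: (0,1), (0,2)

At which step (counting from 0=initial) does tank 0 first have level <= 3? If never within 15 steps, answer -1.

Answer: 6

Derivation:
Step 1: flows [0->1,0->2] -> levels [5 7 1]
Step 2: flows [1->0,0->2] -> levels [5 6 2]
Step 3: flows [1->0,0->2] -> levels [5 5 3]
Step 4: flows [0=1,0->2] -> levels [4 5 4]
Step 5: flows [1->0,0=2] -> levels [5 4 4]
Step 6: flows [0->1,0->2] -> levels [3 5 5]
Tank 0 first reaches <=3 at step 6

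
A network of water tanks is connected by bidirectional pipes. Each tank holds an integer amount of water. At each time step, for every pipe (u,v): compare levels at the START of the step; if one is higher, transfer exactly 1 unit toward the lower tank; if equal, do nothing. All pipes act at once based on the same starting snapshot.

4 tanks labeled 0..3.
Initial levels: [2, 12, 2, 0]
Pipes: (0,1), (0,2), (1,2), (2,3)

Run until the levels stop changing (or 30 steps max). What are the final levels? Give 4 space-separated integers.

Answer: 4 4 5 3

Derivation:
Step 1: flows [1->0,0=2,1->2,2->3] -> levels [3 10 2 1]
Step 2: flows [1->0,0->2,1->2,2->3] -> levels [3 8 3 2]
Step 3: flows [1->0,0=2,1->2,2->3] -> levels [4 6 3 3]
Step 4: flows [1->0,0->2,1->2,2=3] -> levels [4 4 5 3]
Step 5: flows [0=1,2->0,2->1,2->3] -> levels [5 5 2 4]
Step 6: flows [0=1,0->2,1->2,3->2] -> levels [4 4 5 3]
  -> period-2 cycle: step 6 state = step 4 state; never stabilizes
  -> state at step 30: (30-4) mod 2 = 0, same as step 4 -> [4 4 5 3]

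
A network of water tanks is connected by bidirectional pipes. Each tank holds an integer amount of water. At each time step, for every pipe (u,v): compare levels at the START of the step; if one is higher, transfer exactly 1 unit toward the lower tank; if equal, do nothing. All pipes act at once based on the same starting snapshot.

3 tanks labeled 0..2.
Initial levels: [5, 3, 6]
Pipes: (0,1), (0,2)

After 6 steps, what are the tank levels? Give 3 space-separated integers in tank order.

Answer: 4 5 5

Derivation:
Step 1: flows [0->1,2->0] -> levels [5 4 5]
Step 2: flows [0->1,0=2] -> levels [4 5 5]
Step 3: flows [1->0,2->0] -> levels [6 4 4]
Step 4: flows [0->1,0->2] -> levels [4 5 5]
  -> period-2 cycle: step 4 state = step 2 state
  -> state at step 6: (6-2) mod 2 = 0, same as step 2 -> [4 5 5]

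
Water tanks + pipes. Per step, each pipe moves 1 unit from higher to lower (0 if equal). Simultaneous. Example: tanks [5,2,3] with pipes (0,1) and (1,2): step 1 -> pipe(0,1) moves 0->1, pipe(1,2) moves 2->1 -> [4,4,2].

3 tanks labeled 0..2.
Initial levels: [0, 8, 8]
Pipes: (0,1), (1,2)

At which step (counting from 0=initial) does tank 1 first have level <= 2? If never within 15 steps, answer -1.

Step 1: flows [1->0,1=2] -> levels [1 7 8]
Step 2: flows [1->0,2->1] -> levels [2 7 7]
Step 3: flows [1->0,1=2] -> levels [3 6 7]
Step 4: flows [1->0,2->1] -> levels [4 6 6]
Step 5: flows [1->0,1=2] -> levels [5 5 6]
Step 6: flows [0=1,2->1] -> levels [5 6 5]
Step 7: flows [1->0,1->2] -> levels [6 4 6]
Step 8: flows [0->1,2->1] -> levels [5 6 5]
  -> period-2 cycle (repeats step 6); tank 1 never drops to <=2
Tank 1 never reaches <=2 within 15 steps

Answer: -1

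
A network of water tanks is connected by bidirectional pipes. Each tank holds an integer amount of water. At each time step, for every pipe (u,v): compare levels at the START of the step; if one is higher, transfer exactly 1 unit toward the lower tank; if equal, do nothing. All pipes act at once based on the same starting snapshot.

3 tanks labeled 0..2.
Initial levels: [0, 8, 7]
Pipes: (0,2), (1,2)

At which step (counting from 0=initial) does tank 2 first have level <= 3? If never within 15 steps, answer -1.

Step 1: flows [2->0,1->2] -> levels [1 7 7]
Step 2: flows [2->0,1=2] -> levels [2 7 6]
Step 3: flows [2->0,1->2] -> levels [3 6 6]
Step 4: flows [2->0,1=2] -> levels [4 6 5]
Step 5: flows [2->0,1->2] -> levels [5 5 5]
Step 6: flows [0=2,1=2] -> levels [5 5 5]
  -> stable; tank 2 stays at 5 > 3
Tank 2 never reaches <=3 within 15 steps

Answer: -1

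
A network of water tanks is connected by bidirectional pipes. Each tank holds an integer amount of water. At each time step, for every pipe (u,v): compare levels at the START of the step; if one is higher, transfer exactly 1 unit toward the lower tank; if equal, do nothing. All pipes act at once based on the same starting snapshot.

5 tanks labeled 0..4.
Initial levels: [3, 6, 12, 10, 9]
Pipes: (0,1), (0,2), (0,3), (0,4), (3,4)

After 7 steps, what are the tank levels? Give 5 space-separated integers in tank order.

Step 1: flows [1->0,2->0,3->0,4->0,3->4] -> levels [7 5 11 8 9]
Step 2: flows [0->1,2->0,3->0,4->0,4->3] -> levels [9 6 10 8 7]
Step 3: flows [0->1,2->0,0->3,0->4,3->4] -> levels [7 7 9 8 9]
Step 4: flows [0=1,2->0,3->0,4->0,4->3] -> levels [10 7 8 8 7]
Step 5: flows [0->1,0->2,0->3,0->4,3->4] -> levels [6 8 9 8 9]
Step 6: flows [1->0,2->0,3->0,4->0,4->3] -> levels [10 7 8 8 7]
  -> period-2 cycle: step 6 state = step 4 state
  -> state at step 7: (7-4) mod 2 = 1, same as step 5 -> [6 8 9 8 9]

Answer: 6 8 9 8 9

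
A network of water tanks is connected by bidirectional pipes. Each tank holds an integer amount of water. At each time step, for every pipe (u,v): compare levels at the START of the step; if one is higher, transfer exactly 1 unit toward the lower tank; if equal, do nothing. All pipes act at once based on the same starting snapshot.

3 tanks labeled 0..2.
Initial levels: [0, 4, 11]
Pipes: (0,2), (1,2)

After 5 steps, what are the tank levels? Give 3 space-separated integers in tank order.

Answer: 5 5 5

Derivation:
Step 1: flows [2->0,2->1] -> levels [1 5 9]
Step 2: flows [2->0,2->1] -> levels [2 6 7]
Step 3: flows [2->0,2->1] -> levels [3 7 5]
Step 4: flows [2->0,1->2] -> levels [4 6 5]
Step 5: flows [2->0,1->2] -> levels [5 5 5]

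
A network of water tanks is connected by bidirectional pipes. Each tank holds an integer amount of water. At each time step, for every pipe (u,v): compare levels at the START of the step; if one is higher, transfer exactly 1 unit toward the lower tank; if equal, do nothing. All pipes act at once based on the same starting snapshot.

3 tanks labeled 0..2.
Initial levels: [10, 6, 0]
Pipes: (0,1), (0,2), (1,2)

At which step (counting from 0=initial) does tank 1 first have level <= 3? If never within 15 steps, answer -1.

Answer: -1

Derivation:
Step 1: flows [0->1,0->2,1->2] -> levels [8 6 2]
Step 2: flows [0->1,0->2,1->2] -> levels [6 6 4]
Step 3: flows [0=1,0->2,1->2] -> levels [5 5 6]
Step 4: flows [0=1,2->0,2->1] -> levels [6 6 4]
  -> period-2 cycle (repeats step 2); tank 1 never drops to <=3
Tank 1 never reaches <=3 within 15 steps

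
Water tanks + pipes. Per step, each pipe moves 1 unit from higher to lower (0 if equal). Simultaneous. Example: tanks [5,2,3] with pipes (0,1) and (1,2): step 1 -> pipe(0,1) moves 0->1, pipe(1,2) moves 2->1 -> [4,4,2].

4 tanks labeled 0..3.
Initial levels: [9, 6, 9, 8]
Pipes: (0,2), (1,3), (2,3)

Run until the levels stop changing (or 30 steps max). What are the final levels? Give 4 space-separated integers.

Answer: 8 8 9 7

Derivation:
Step 1: flows [0=2,3->1,2->3] -> levels [9 7 8 8]
Step 2: flows [0->2,3->1,2=3] -> levels [8 8 9 7]
Step 3: flows [2->0,1->3,2->3] -> levels [9 7 7 9]
Step 4: flows [0->2,3->1,3->2] -> levels [8 8 9 7]
  -> period-2 cycle: step 4 state = step 2 state; never stabilizes
  -> state at step 30: (30-2) mod 2 = 0, same as step 2 -> [8 8 9 7]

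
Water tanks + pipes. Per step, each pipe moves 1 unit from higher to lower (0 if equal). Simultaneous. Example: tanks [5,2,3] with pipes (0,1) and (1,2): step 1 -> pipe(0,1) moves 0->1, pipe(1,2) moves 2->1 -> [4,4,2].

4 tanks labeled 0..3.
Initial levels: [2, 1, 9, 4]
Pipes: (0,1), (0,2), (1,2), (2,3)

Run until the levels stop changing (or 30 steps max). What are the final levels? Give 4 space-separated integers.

Step 1: flows [0->1,2->0,2->1,2->3] -> levels [2 3 6 5]
Step 2: flows [1->0,2->0,2->1,2->3] -> levels [4 3 3 6]
Step 3: flows [0->1,0->2,1=2,3->2] -> levels [2 4 5 5]
Step 4: flows [1->0,2->0,2->1,2=3] -> levels [4 4 3 5]
Step 5: flows [0=1,0->2,1->2,3->2] -> levels [3 3 6 4]
Step 6: flows [0=1,2->0,2->1,2->3] -> levels [4 4 3 5]
  -> period-2 cycle: step 6 state = step 4 state; never stabilizes
  -> state at step 30: (30-4) mod 2 = 0, same as step 4 -> [4 4 3 5]

Answer: 4 4 3 5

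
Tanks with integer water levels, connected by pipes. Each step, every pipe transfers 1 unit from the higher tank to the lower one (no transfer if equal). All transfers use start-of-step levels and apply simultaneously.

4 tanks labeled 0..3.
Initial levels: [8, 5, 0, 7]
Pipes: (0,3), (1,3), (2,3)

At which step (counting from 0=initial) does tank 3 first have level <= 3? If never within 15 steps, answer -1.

Answer: 5

Derivation:
Step 1: flows [0->3,3->1,3->2] -> levels [7 6 1 6]
Step 2: flows [0->3,1=3,3->2] -> levels [6 6 2 6]
Step 3: flows [0=3,1=3,3->2] -> levels [6 6 3 5]
Step 4: flows [0->3,1->3,3->2] -> levels [5 5 4 6]
Step 5: flows [3->0,3->1,3->2] -> levels [6 6 5 3]
Tank 3 first reaches <=3 at step 5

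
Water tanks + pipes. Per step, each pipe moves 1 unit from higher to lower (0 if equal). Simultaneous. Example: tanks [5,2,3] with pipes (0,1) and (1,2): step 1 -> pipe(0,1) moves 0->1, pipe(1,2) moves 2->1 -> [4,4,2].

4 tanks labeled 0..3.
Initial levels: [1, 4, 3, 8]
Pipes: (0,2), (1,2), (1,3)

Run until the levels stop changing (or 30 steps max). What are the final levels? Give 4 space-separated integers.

Answer: 4 5 3 4

Derivation:
Step 1: flows [2->0,1->2,3->1] -> levels [2 4 3 7]
Step 2: flows [2->0,1->2,3->1] -> levels [3 4 3 6]
Step 3: flows [0=2,1->2,3->1] -> levels [3 4 4 5]
Step 4: flows [2->0,1=2,3->1] -> levels [4 5 3 4]
Step 5: flows [0->2,1->2,1->3] -> levels [3 3 5 5]
Step 6: flows [2->0,2->1,3->1] -> levels [4 5 3 4]
  -> period-2 cycle: step 6 state = step 4 state; never stabilizes
  -> state at step 30: (30-4) mod 2 = 0, same as step 4 -> [4 5 3 4]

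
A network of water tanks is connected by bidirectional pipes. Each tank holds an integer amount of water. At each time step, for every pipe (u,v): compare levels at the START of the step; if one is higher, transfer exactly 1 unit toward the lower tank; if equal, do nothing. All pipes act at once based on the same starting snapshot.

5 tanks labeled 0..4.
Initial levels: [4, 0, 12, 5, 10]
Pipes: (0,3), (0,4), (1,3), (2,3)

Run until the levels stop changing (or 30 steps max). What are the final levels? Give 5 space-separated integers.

Answer: 7 6 7 5 6

Derivation:
Step 1: flows [3->0,4->0,3->1,2->3] -> levels [6 1 11 4 9]
Step 2: flows [0->3,4->0,3->1,2->3] -> levels [6 2 10 5 8]
Step 3: flows [0->3,4->0,3->1,2->3] -> levels [6 3 9 6 7]
Step 4: flows [0=3,4->0,3->1,2->3] -> levels [7 4 8 6 6]
Step 5: flows [0->3,0->4,3->1,2->3] -> levels [5 5 7 7 7]
Step 6: flows [3->0,4->0,3->1,2=3] -> levels [7 6 7 5 6]
Step 7: flows [0->3,0->4,1->3,2->3] -> levels [5 5 6 8 7]
Step 8: flows [3->0,4->0,3->1,3->2] -> levels [7 6 7 5 6]
  -> period-2 cycle: step 8 state = step 6 state; never stabilizes
  -> state at step 30: (30-6) mod 2 = 0, same as step 6 -> [7 6 7 5 6]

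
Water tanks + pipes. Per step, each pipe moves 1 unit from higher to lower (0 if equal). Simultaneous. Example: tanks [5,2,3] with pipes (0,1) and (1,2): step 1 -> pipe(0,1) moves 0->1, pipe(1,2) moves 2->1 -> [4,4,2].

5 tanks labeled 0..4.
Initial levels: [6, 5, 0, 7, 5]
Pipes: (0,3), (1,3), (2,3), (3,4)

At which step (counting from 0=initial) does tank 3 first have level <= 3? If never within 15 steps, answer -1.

Answer: 1

Derivation:
Step 1: flows [3->0,3->1,3->2,3->4] -> levels [7 6 1 3 6]
Tank 3 first reaches <=3 at step 1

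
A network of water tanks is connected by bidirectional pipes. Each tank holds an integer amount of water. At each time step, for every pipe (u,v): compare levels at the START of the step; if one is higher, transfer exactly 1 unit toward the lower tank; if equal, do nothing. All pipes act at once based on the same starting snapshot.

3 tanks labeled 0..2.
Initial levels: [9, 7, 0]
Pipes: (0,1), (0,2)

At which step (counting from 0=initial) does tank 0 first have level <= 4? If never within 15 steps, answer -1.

Step 1: flows [0->1,0->2] -> levels [7 8 1]
Step 2: flows [1->0,0->2] -> levels [7 7 2]
Step 3: flows [0=1,0->2] -> levels [6 7 3]
Step 4: flows [1->0,0->2] -> levels [6 6 4]
Step 5: flows [0=1,0->2] -> levels [5 6 5]
Step 6: flows [1->0,0=2] -> levels [6 5 5]
Step 7: flows [0->1,0->2] -> levels [4 6 6]
Tank 0 first reaches <=4 at step 7

Answer: 7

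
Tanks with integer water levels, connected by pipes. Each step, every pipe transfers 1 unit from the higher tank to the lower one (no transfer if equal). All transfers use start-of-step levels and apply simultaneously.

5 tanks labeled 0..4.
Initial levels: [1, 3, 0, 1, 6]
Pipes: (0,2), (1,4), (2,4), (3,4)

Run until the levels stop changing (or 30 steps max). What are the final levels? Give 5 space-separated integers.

Answer: 1 3 3 3 1

Derivation:
Step 1: flows [0->2,4->1,4->2,4->3] -> levels [0 4 2 2 3]
Step 2: flows [2->0,1->4,4->2,4->3] -> levels [1 3 2 3 2]
Step 3: flows [2->0,1->4,2=4,3->4] -> levels [2 2 1 2 4]
Step 4: flows [0->2,4->1,4->2,4->3] -> levels [1 3 3 3 1]
Step 5: flows [2->0,1->4,2->4,3->4] -> levels [2 2 1 2 4]
  -> period-2 cycle: step 5 state = step 3 state; never stabilizes
  -> state at step 30: (30-3) mod 2 = 1, same as step 4 -> [1 3 3 3 1]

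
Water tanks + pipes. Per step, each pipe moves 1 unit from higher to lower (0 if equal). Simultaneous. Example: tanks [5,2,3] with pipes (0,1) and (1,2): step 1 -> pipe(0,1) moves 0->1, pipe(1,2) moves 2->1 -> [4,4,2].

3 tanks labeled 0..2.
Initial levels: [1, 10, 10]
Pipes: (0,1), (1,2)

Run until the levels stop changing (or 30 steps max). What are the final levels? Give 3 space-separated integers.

Step 1: flows [1->0,1=2] -> levels [2 9 10]
Step 2: flows [1->0,2->1] -> levels [3 9 9]
Step 3: flows [1->0,1=2] -> levels [4 8 9]
Step 4: flows [1->0,2->1] -> levels [5 8 8]
Step 5: flows [1->0,1=2] -> levels [6 7 8]
Step 6: flows [1->0,2->1] -> levels [7 7 7]
Step 7: flows [0=1,1=2] -> levels [7 7 7]
  -> stable (no change)

Answer: 7 7 7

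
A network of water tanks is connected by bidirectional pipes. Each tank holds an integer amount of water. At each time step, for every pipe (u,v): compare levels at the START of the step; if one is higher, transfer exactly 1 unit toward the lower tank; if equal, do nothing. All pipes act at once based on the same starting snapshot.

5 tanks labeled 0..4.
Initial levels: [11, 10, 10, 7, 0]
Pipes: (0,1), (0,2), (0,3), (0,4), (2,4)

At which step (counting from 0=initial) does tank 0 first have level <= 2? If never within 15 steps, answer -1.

Step 1: flows [0->1,0->2,0->3,0->4,2->4] -> levels [7 11 10 8 2]
Step 2: flows [1->0,2->0,3->0,0->4,2->4] -> levels [9 10 8 7 4]
Step 3: flows [1->0,0->2,0->3,0->4,2->4] -> levels [7 9 8 8 6]
Step 4: flows [1->0,2->0,3->0,0->4,2->4] -> levels [9 8 6 7 8]
Step 5: flows [0->1,0->2,0->3,0->4,4->2] -> levels [5 9 8 8 8]
Step 6: flows [1->0,2->0,3->0,4->0,2=4] -> levels [9 8 7 7 7]
Step 7: flows [0->1,0->2,0->3,0->4,2=4] -> levels [5 9 8 8 8]
  -> period-2 cycle (repeats step 5); tank 0 never drops to <=2
Tank 0 never reaches <=2 within 15 steps

Answer: -1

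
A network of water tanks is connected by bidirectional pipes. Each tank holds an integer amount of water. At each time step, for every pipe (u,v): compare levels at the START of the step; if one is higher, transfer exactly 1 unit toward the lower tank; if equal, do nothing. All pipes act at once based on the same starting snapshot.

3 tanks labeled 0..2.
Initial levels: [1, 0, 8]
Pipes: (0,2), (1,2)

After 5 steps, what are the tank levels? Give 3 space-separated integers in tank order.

Answer: 4 3 2

Derivation:
Step 1: flows [2->0,2->1] -> levels [2 1 6]
Step 2: flows [2->0,2->1] -> levels [3 2 4]
Step 3: flows [2->0,2->1] -> levels [4 3 2]
Step 4: flows [0->2,1->2] -> levels [3 2 4]
  -> period-2 cycle: step 4 state = step 2 state
  -> state at step 5: (5-2) mod 2 = 1, same as step 3 -> [4 3 2]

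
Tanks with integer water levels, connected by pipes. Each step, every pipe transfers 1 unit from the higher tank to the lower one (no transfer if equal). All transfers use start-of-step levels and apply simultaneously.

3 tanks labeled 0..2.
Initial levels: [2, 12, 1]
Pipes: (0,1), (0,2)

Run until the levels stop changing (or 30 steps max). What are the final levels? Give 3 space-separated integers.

Answer: 5 5 5

Derivation:
Step 1: flows [1->0,0->2] -> levels [2 11 2]
Step 2: flows [1->0,0=2] -> levels [3 10 2]
Step 3: flows [1->0,0->2] -> levels [3 9 3]
Step 4: flows [1->0,0=2] -> levels [4 8 3]
Step 5: flows [1->0,0->2] -> levels [4 7 4]
Step 6: flows [1->0,0=2] -> levels [5 6 4]
Step 7: flows [1->0,0->2] -> levels [5 5 5]
Step 8: flows [0=1,0=2] -> levels [5 5 5]
  -> stable (no change)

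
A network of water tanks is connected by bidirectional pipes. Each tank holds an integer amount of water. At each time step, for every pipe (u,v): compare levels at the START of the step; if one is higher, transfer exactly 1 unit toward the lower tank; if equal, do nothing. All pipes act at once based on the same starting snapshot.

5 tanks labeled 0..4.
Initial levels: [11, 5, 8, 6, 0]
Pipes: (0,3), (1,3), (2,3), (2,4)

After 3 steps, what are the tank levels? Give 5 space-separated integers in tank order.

Step 1: flows [0->3,3->1,2->3,2->4] -> levels [10 6 6 7 1]
Step 2: flows [0->3,3->1,3->2,2->4] -> levels [9 7 6 6 2]
Step 3: flows [0->3,1->3,2=3,2->4] -> levels [8 6 5 8 3]

Answer: 8 6 5 8 3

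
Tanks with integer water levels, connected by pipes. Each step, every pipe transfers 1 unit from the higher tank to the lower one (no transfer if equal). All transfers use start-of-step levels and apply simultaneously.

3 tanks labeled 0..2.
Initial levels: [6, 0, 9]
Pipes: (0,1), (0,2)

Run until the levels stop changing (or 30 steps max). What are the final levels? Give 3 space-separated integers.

Answer: 5 5 5

Derivation:
Step 1: flows [0->1,2->0] -> levels [6 1 8]
Step 2: flows [0->1,2->0] -> levels [6 2 7]
Step 3: flows [0->1,2->0] -> levels [6 3 6]
Step 4: flows [0->1,0=2] -> levels [5 4 6]
Step 5: flows [0->1,2->0] -> levels [5 5 5]
Step 6: flows [0=1,0=2] -> levels [5 5 5]
  -> stable (no change)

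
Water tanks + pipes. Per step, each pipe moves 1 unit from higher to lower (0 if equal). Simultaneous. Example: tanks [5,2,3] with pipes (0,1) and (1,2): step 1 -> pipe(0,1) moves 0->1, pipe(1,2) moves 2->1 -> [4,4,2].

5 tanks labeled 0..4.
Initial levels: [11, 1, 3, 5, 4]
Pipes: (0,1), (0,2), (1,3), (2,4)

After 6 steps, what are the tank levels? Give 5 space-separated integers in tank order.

Step 1: flows [0->1,0->2,3->1,4->2] -> levels [9 3 5 4 3]
Step 2: flows [0->1,0->2,3->1,2->4] -> levels [7 5 5 3 4]
Step 3: flows [0->1,0->2,1->3,2->4] -> levels [5 5 5 4 5]
Step 4: flows [0=1,0=2,1->3,2=4] -> levels [5 4 5 5 5]
Step 5: flows [0->1,0=2,3->1,2=4] -> levels [4 6 5 4 5]
Step 6: flows [1->0,2->0,1->3,2=4] -> levels [6 4 4 5 5]

Answer: 6 4 4 5 5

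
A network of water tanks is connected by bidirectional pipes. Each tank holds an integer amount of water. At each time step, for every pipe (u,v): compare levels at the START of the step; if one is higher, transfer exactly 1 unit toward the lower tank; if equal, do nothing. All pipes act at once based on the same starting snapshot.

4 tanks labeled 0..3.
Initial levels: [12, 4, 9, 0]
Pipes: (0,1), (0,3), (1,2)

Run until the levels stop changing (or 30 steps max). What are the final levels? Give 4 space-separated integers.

Step 1: flows [0->1,0->3,2->1] -> levels [10 6 8 1]
Step 2: flows [0->1,0->3,2->1] -> levels [8 8 7 2]
Step 3: flows [0=1,0->3,1->2] -> levels [7 7 8 3]
Step 4: flows [0=1,0->3,2->1] -> levels [6 8 7 4]
Step 5: flows [1->0,0->3,1->2] -> levels [6 6 8 5]
Step 6: flows [0=1,0->3,2->1] -> levels [5 7 7 6]
Step 7: flows [1->0,3->0,1=2] -> levels [7 6 7 5]
Step 8: flows [0->1,0->3,2->1] -> levels [5 8 6 6]
Step 9: flows [1->0,3->0,1->2] -> levels [7 6 7 5]
  -> period-2 cycle: step 9 state = step 7 state; never stabilizes
  -> state at step 30: (30-7) mod 2 = 1, same as step 8 -> [5 8 6 6]

Answer: 5 8 6 6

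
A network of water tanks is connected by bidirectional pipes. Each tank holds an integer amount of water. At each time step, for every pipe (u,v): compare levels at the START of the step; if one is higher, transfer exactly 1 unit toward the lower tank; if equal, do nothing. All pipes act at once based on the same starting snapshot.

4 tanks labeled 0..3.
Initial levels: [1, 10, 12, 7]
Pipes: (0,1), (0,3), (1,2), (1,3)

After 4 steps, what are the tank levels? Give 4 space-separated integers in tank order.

Answer: 7 8 8 7

Derivation:
Step 1: flows [1->0,3->0,2->1,1->3] -> levels [3 9 11 7]
Step 2: flows [1->0,3->0,2->1,1->3] -> levels [5 8 10 7]
Step 3: flows [1->0,3->0,2->1,1->3] -> levels [7 7 9 7]
Step 4: flows [0=1,0=3,2->1,1=3] -> levels [7 8 8 7]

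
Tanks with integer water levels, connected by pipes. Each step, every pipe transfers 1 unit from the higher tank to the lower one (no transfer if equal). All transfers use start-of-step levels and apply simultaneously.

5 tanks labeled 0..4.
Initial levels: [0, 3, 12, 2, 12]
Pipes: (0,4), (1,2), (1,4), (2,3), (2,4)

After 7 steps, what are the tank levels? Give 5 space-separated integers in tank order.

Answer: 5 5 7 6 6

Derivation:
Step 1: flows [4->0,2->1,4->1,2->3,2=4] -> levels [1 5 10 3 10]
Step 2: flows [4->0,2->1,4->1,2->3,2=4] -> levels [2 7 8 4 8]
Step 3: flows [4->0,2->1,4->1,2->3,2=4] -> levels [3 9 6 5 6]
Step 4: flows [4->0,1->2,1->4,2->3,2=4] -> levels [4 7 6 6 6]
Step 5: flows [4->0,1->2,1->4,2=3,2=4] -> levels [5 5 7 6 6]
Step 6: flows [4->0,2->1,4->1,2->3,2->4] -> levels [6 7 4 7 5]
Step 7: flows [0->4,1->2,1->4,3->2,4->2] -> levels [5 5 7 6 6]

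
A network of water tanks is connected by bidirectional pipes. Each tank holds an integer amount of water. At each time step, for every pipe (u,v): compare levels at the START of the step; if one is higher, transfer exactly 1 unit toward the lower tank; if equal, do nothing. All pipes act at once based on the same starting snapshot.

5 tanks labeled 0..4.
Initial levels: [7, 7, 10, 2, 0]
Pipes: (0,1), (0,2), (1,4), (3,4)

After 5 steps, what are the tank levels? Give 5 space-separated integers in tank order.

Answer: 6 6 7 3 4

Derivation:
Step 1: flows [0=1,2->0,1->4,3->4] -> levels [8 6 9 1 2]
Step 2: flows [0->1,2->0,1->4,4->3] -> levels [8 6 8 2 2]
Step 3: flows [0->1,0=2,1->4,3=4] -> levels [7 6 8 2 3]
Step 4: flows [0->1,2->0,1->4,4->3] -> levels [7 6 7 3 3]
Step 5: flows [0->1,0=2,1->4,3=4] -> levels [6 6 7 3 4]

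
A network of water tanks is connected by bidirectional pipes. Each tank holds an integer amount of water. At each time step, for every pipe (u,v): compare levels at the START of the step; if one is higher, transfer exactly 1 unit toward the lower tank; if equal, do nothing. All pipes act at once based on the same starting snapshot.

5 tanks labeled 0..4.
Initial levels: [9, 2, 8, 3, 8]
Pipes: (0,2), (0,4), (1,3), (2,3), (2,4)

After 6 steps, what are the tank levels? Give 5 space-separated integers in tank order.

Answer: 7 5 6 6 6

Derivation:
Step 1: flows [0->2,0->4,3->1,2->3,2=4] -> levels [7 3 8 3 9]
Step 2: flows [2->0,4->0,1=3,2->3,4->2] -> levels [9 3 7 4 7]
Step 3: flows [0->2,0->4,3->1,2->3,2=4] -> levels [7 4 7 4 8]
Step 4: flows [0=2,4->0,1=3,2->3,4->2] -> levels [8 4 7 5 6]
Step 5: flows [0->2,0->4,3->1,2->3,2->4] -> levels [6 5 6 5 8]
Step 6: flows [0=2,4->0,1=3,2->3,4->2] -> levels [7 5 6 6 6]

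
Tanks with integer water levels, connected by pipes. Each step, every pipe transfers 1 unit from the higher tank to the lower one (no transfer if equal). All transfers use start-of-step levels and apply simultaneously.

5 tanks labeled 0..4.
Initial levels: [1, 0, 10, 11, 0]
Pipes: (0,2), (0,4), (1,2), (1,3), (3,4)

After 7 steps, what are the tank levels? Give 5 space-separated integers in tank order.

Answer: 3 5 5 3 6

Derivation:
Step 1: flows [2->0,0->4,2->1,3->1,3->4] -> levels [1 2 8 9 2]
Step 2: flows [2->0,4->0,2->1,3->1,3->4] -> levels [3 4 6 7 2]
Step 3: flows [2->0,0->4,2->1,3->1,3->4] -> levels [3 6 4 5 4]
Step 4: flows [2->0,4->0,1->2,1->3,3->4] -> levels [5 4 4 5 4]
Step 5: flows [0->2,0->4,1=2,3->1,3->4] -> levels [3 5 5 3 6]
Step 6: flows [2->0,4->0,1=2,1->3,4->3] -> levels [5 4 4 5 4]
  -> period-2 cycle: step 6 state = step 4 state
  -> state at step 7: (7-4) mod 2 = 1, same as step 5 -> [3 5 5 3 6]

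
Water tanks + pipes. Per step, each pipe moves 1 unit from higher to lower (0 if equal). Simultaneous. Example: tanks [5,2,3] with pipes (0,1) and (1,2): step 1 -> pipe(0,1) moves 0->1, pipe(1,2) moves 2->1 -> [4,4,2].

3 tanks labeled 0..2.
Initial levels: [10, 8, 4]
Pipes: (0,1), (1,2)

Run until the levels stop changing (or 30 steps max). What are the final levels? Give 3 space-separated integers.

Step 1: flows [0->1,1->2] -> levels [9 8 5]
Step 2: flows [0->1,1->2] -> levels [8 8 6]
Step 3: flows [0=1,1->2] -> levels [8 7 7]
Step 4: flows [0->1,1=2] -> levels [7 8 7]
Step 5: flows [1->0,1->2] -> levels [8 6 8]
Step 6: flows [0->1,2->1] -> levels [7 8 7]
  -> period-2 cycle: step 6 state = step 4 state; never stabilizes
  -> state at step 30: (30-4) mod 2 = 0, same as step 4 -> [7 8 7]

Answer: 7 8 7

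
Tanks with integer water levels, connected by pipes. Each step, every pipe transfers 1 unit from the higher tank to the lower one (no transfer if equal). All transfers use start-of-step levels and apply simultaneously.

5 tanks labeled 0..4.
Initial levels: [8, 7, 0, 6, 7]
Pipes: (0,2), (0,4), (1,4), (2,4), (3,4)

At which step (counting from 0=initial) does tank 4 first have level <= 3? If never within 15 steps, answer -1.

Answer: 3

Derivation:
Step 1: flows [0->2,0->4,1=4,4->2,4->3] -> levels [6 7 2 7 6]
Step 2: flows [0->2,0=4,1->4,4->2,3->4] -> levels [5 6 4 6 7]
Step 3: flows [0->2,4->0,4->1,4->2,4->3] -> levels [5 7 6 7 3]
Tank 4 first reaches <=3 at step 3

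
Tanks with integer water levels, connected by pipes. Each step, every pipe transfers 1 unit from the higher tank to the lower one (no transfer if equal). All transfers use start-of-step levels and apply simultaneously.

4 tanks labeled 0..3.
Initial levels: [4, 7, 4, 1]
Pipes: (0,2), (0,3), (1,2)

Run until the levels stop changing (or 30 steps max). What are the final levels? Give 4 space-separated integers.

Answer: 3 4 5 4

Derivation:
Step 1: flows [0=2,0->3,1->2] -> levels [3 6 5 2]
Step 2: flows [2->0,0->3,1->2] -> levels [3 5 5 3]
Step 3: flows [2->0,0=3,1=2] -> levels [4 5 4 3]
Step 4: flows [0=2,0->3,1->2] -> levels [3 4 5 4]
Step 5: flows [2->0,3->0,2->1] -> levels [5 5 3 3]
Step 6: flows [0->2,0->3,1->2] -> levels [3 4 5 4]
  -> period-2 cycle: step 6 state = step 4 state; never stabilizes
  -> state at step 30: (30-4) mod 2 = 0, same as step 4 -> [3 4 5 4]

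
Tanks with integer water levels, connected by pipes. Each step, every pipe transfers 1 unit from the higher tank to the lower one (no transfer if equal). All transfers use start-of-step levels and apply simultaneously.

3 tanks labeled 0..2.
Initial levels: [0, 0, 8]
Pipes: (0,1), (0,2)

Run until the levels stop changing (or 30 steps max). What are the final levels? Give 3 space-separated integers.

Answer: 2 3 3

Derivation:
Step 1: flows [0=1,2->0] -> levels [1 0 7]
Step 2: flows [0->1,2->0] -> levels [1 1 6]
Step 3: flows [0=1,2->0] -> levels [2 1 5]
Step 4: flows [0->1,2->0] -> levels [2 2 4]
Step 5: flows [0=1,2->0] -> levels [3 2 3]
Step 6: flows [0->1,0=2] -> levels [2 3 3]
Step 7: flows [1->0,2->0] -> levels [4 2 2]
Step 8: flows [0->1,0->2] -> levels [2 3 3]
  -> period-2 cycle: step 8 state = step 6 state; never stabilizes
  -> state at step 30: (30-6) mod 2 = 0, same as step 6 -> [2 3 3]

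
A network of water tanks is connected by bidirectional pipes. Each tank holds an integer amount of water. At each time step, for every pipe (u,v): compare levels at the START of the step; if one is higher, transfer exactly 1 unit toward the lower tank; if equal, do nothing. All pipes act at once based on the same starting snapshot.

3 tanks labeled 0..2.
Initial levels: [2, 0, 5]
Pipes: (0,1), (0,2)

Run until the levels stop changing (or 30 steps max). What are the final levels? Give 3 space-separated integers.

Step 1: flows [0->1,2->0] -> levels [2 1 4]
Step 2: flows [0->1,2->0] -> levels [2 2 3]
Step 3: flows [0=1,2->0] -> levels [3 2 2]
Step 4: flows [0->1,0->2] -> levels [1 3 3]
Step 5: flows [1->0,2->0] -> levels [3 2 2]
  -> period-2 cycle: step 5 state = step 3 state; never stabilizes
  -> state at step 30: (30-3) mod 2 = 1, same as step 4 -> [1 3 3]

Answer: 1 3 3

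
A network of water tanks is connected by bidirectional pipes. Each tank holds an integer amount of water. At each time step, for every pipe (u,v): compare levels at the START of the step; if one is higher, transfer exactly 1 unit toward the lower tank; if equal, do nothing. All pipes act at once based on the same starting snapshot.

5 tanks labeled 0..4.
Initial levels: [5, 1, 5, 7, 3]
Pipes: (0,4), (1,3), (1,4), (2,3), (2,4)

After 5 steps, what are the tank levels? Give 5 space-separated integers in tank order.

Answer: 4 3 4 5 5

Derivation:
Step 1: flows [0->4,3->1,4->1,3->2,2->4] -> levels [4 3 5 5 4]
Step 2: flows [0=4,3->1,4->1,2=3,2->4] -> levels [4 5 4 4 4]
Step 3: flows [0=4,1->3,1->4,2=3,2=4] -> levels [4 3 4 5 5]
Step 4: flows [4->0,3->1,4->1,3->2,4->2] -> levels [5 5 6 3 2]
Step 5: flows [0->4,1->3,1->4,2->3,2->4] -> levels [4 3 4 5 5]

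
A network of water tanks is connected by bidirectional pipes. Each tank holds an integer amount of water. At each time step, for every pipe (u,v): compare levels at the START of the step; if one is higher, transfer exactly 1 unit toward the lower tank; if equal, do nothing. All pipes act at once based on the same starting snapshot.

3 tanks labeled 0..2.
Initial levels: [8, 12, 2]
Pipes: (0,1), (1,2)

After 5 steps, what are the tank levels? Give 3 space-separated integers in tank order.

Step 1: flows [1->0,1->2] -> levels [9 10 3]
Step 2: flows [1->0,1->2] -> levels [10 8 4]
Step 3: flows [0->1,1->2] -> levels [9 8 5]
Step 4: flows [0->1,1->2] -> levels [8 8 6]
Step 5: flows [0=1,1->2] -> levels [8 7 7]

Answer: 8 7 7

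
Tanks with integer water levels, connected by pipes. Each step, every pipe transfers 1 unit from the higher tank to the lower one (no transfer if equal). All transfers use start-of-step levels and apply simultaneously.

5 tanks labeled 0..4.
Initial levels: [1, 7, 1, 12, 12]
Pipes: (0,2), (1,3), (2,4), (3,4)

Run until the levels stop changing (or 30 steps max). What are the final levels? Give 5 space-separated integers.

Step 1: flows [0=2,3->1,4->2,3=4] -> levels [1 8 2 11 11]
Step 2: flows [2->0,3->1,4->2,3=4] -> levels [2 9 2 10 10]
Step 3: flows [0=2,3->1,4->2,3=4] -> levels [2 10 3 9 9]
Step 4: flows [2->0,1->3,4->2,3=4] -> levels [3 9 3 10 8]
Step 5: flows [0=2,3->1,4->2,3->4] -> levels [3 10 4 8 8]
Step 6: flows [2->0,1->3,4->2,3=4] -> levels [4 9 4 9 7]
Step 7: flows [0=2,1=3,4->2,3->4] -> levels [4 9 5 8 7]
Step 8: flows [2->0,1->3,4->2,3->4] -> levels [5 8 5 8 7]
Step 9: flows [0=2,1=3,4->2,3->4] -> levels [5 8 6 7 7]
Step 10: flows [2->0,1->3,4->2,3=4] -> levels [6 7 6 8 6]
Step 11: flows [0=2,3->1,2=4,3->4] -> levels [6 8 6 6 7]
Step 12: flows [0=2,1->3,4->2,4->3] -> levels [6 7 7 8 5]
Step 13: flows [2->0,3->1,2->4,3->4] -> levels [7 8 5 6 7]
Step 14: flows [0->2,1->3,4->2,4->3] -> levels [6 7 7 8 5]
  -> period-2 cycle: step 14 state = step 12 state; never stabilizes
  -> state at step 30: (30-12) mod 2 = 0, same as step 12 -> [6 7 7 8 5]

Answer: 6 7 7 8 5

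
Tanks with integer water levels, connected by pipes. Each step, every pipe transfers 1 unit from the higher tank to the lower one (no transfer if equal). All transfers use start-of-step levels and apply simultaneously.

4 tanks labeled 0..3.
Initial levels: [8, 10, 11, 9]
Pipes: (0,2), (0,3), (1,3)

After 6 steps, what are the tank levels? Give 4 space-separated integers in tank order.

Step 1: flows [2->0,3->0,1->3] -> levels [10 9 10 9]
Step 2: flows [0=2,0->3,1=3] -> levels [9 9 10 10]
Step 3: flows [2->0,3->0,3->1] -> levels [11 10 9 8]
Step 4: flows [0->2,0->3,1->3] -> levels [9 9 10 10]
  -> period-2 cycle: step 4 state = step 2 state
  -> state at step 6: (6-2) mod 2 = 0, same as step 2 -> [9 9 10 10]

Answer: 9 9 10 10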